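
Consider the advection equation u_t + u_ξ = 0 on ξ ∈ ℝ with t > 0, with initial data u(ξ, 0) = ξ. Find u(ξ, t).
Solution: By characteristics (dξ/dt = 1), u(ξ,t) = f(ξ - t) with f = u(·, 0).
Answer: u(ξ, t) = -t + ξ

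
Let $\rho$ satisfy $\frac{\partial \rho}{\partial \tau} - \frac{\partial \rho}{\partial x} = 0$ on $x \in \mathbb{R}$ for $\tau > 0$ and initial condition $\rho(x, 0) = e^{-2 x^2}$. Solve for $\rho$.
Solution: By characteristics ($dx/d\tau = -1$), $\rho(x,\tau) = f(x + \tau)$ with $f = \rho( \cdot , 0)$.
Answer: $\rho(x, \tau) = e^{-2 (\tau + x)^2}$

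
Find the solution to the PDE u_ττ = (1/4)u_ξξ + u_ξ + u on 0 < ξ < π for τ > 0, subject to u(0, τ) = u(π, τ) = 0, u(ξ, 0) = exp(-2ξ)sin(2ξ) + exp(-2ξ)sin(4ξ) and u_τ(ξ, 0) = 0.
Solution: Substitute u = exp(-2ξ)w, i.e. w = exp(2ξ)u.
By the product rule, u_ξ = exp(-2ξ)(w_ξ - 2w), u_ξξ = exp(-2ξ)(w_ξξ - 4w_ξ + 4w), u_ττ = exp(-2ξ)w_ττ.
Substituting into the PDE and dividing by exp(-2ξ): w_ττ = (1/4)(w_ξξ - 4w_ξ + 4w) + (w_ξ - 2w) + w.
The lower-order terms cancel, leaving the standard wave equation w_ττ = (1/4)w_ξξ.
Initial data for w: w(ξ,0) = exp(2ξ)u(ξ,0) = sin(2ξ) + sin(4ξ); w_τ(ξ,0) = exp(2ξ)u_τ(ξ,0) = 0. The boundary conditions carry over: w(0,τ) = w(π,τ) = 0.
Solve for w:
  Using separation of variables w = X(ξ)T(τ):
  Eigenfunctions: sin(nξ), n = 1, 2, 3, ...
  General solution: w(ξ, τ) = Σ [A_n cos(n τ/2) + B_n sin(n τ/2)] sin(nξ)
  From w(ξ,0) = sin(2ξ) + sin(4ξ): A_2=1, A_4=1. From w_τ(ξ,0) = 0: all B_n = 0.
Hence w(ξ,τ) = sin(2ξ)cos(τ) + sin(4ξ)cos(2τ).
Transform back: u(ξ,τ) = exp(-2ξ)w(ξ,τ).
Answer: u(ξ, τ) = exp(-2ξ)sin(2ξ)cos(τ) + exp(-2ξ)sin(4ξ)cos(2τ)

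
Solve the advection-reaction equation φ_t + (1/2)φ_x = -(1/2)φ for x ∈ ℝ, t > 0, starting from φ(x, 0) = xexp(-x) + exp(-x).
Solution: Substitute φ = exp(-x)u, i.e. u = exp(x)φ.
By the product rule, φ_x = exp(-x)(u_x - u), φ_t = exp(-x)u_t.
Substituting into the PDE and dividing by exp(-x): u_t + (1/2)(u_x - u) = -(1/2)u.
The lower-order terms cancel, leaving the standard advection equation u_t + (1/2)u_x = 0.
Initial data for u: u(x,0) = exp(x)φ(x,0) = x + 1.
Solve for u:
  By method of characteristics (waves move right with speed 1/2):
  Along characteristics x - (1/2)t = const, u is constant, so u(x,t) = f(x - (1/2)t) with f = u(·, 0).
Hence u(x,t) = -(1/2)t + x + 1.
Transform back: φ(x,t) = exp(-x)u(x,t).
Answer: φ(x, t) = -(1/2)texp(-x) + xexp(-x) + exp(-x)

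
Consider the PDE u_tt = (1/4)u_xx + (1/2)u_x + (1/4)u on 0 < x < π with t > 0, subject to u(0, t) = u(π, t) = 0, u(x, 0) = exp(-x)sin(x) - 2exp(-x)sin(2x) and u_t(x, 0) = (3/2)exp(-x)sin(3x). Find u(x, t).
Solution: Substitute u = exp(-x)w.
Then u_x = exp(-x)(w_x - w), u_xx = exp(-x)(w_xx - 2w_x + w), u_tt = exp(-x)w_tt; substituting and dividing by exp(-x), the lower-order terms cancel: w_tt = (1/4)w_xx (standard wave equation).
Data for w: w(x,0) = exp(x)u(x,0) = sin(x) - 2sin(2x); w_t(x,0) = exp(x)u_t(x,0) = (3/2)sin(3x). The boundary conditions carry over: w(0,t) = w(π,t) = 0.
Separating variables: w = Σ [A_n cos(ω_n t) + B_n sin(ω_n t)] sin(nx), ω_n = n/2. From ICs (B_n = velocity coefficient / ω_n): A_1=1, A_2=-2, B_3=1.
So w(x,t) = sin(3t/2)sin(3x) + sin(x)cos(t/2) - 2sin(2x)cos(t), and u(x,t) = exp(-x)w(x,t).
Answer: u(x, t) = exp(-x)sin(3t/2)sin(3x) + exp(-x)sin(x)cos(t/2) - 2exp(-x)sin(2x)cos(t)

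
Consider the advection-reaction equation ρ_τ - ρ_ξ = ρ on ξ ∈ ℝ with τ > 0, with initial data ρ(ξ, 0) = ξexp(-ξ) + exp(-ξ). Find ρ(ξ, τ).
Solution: Substitute ρ = exp(-ξ)u.
Then ρ_ξ = exp(-ξ)(u_ξ - u), ρ_τ = exp(-ξ)u_τ; substituting and dividing by exp(-ξ), the lower-order terms cancel: u_τ - u_ξ = 0 (standard advection equation).
Data for u: u(ξ,0) = exp(ξ)ρ(ξ,0) = ξ + 1.
By characteristics (dξ/dτ = -1), u(ξ,τ) = f(ξ + τ) with f = u(·, 0).
So u(ξ,τ) = ξ + τ + 1, and ρ(ξ,τ) = exp(-ξ)u(ξ,τ).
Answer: ρ(ξ, τ) = ξexp(-ξ) + τexp(-ξ) + exp(-ξ)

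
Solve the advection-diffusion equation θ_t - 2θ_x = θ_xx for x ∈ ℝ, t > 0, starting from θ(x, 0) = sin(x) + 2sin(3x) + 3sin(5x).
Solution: Moving frame: η = x + 2t, σ = t, θ = u(η,σ), so θ_t = u_σ + 2u_η and θ_xx = u_ηη.
Hence θ_t - 2θ_x = u_σ and the PDE becomes the heat equation u_σ = u_ηη on η ∈ ℝ.
Initial data: u(η,0) = θ(η,0) = sin(η) + 2sin(3η) + 3sin(5η). Each mode sin(nη) decays as exp(-n²σ) on ℝ, so u(η,σ) = Σ c_n exp(-n²σ) sin(nη) with c_1=1, c_3=2, c_5=3: u(η,σ) = exp(-σ)sin(η) + 2exp(-9σ)sin(3η) + 3exp(-25σ)sin(5η).
Substituting back: θ(x,t) = u(x + 2t, t).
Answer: θ(x, t) = exp(-t)sin(2t + x) + 2exp(-9t)sin(6t + 3x) + 3exp(-25t)sin(10t + 5x)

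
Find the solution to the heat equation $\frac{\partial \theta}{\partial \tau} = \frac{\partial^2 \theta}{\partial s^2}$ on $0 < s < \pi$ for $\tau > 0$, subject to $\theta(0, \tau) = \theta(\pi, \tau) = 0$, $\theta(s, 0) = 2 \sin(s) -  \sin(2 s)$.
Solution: Separating variables: $\theta = \sum c_n e^{-n^2\tau} \sin(ns)$. From $\theta(s,0) = 2 \sin(s) - \sin(2 s)$: $c_1=2, c_2=-1$.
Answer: $\theta(s, \tau) = 2 e^{-\tau} \sin(s) -  e^{-4 \tau} \sin(2 s)$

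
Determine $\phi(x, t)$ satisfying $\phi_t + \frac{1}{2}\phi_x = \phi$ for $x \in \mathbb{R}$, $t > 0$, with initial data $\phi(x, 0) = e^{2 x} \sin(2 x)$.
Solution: Substitute $\phi = e^{2x}u$, i.e. $u = e^{-2x}\phi$.
By the product rule, $\phi_x = e^{2x}(u_x + 2u)$, $\phi_t = e^{2x}u_t$.
Substituting into the PDE and dividing by $e^{2x}$: $u_t + \frac{1}{2}(u_x + 2u) = u$.
The lower-order terms cancel, leaving the standard advection equation $u_t + \frac{1}{2}u_x = 0$.
Initial data for $u$: $u(x,0) = e^{-2x}\phi(x,0) = \sin(2 x)$.
Solve for $u$:
  By method of characteristics (waves move right with speed 1/2):
  Along characteristics $x - \frac{1}{2}t =$ const, $u$ is constant, so $u(x,t) = f(x - \frac{1}{2}t)$ with $f = u( \cdot , 0)$.
Hence $u(x,t) = - \sin(t - 2 x)$.
Transform back: $\phi(x,t) = e^{2x}u(x,t)$.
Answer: $\phi(x, t) = - e^{2 x} \sin(t - 2 x)$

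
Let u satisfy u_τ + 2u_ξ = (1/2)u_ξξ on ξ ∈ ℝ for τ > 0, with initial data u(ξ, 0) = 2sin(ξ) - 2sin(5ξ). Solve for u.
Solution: Change to a moving frame: let η = ξ - 2τ, σ = τ and write u(ξ,τ) = w(η,σ).
By the chain rule u_τ = w_σ - 2w_η, u_ξ = w_η, u_ξξ = w_ηη.
Then u_τ + 2u_ξ = w_σ: the advection term cancels and the PDE becomes the heat equation w_σ = (1/2)w_ηη on η ∈ ℝ.
Initial data: w(η,0) = u(η,0) = 2sin(η) - 2sin(5η).
On η ∈ ℝ each mode satisfies (sin(nη))″ = -n² sin(nη), so exp(-n²σ/2) sin(nη) solves the heat equation; by superposition w(η,σ) = Σ c_n exp(-n²σ/2) sin(nη).
Reading off the coefficients: c_1=2, c_5=-2, so w(η,σ) = 2exp(-σ/2)sin(η) - 2exp(-25σ/2)sin(5η).
Substituting back η = ξ - 2τ, σ = τ: u(ξ,τ) = w(ξ - 2τ, τ).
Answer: u(ξ, τ) = 2exp(-τ/2)sin(ξ - 2τ) - 2exp(-25τ/2)sin(5ξ - 10τ)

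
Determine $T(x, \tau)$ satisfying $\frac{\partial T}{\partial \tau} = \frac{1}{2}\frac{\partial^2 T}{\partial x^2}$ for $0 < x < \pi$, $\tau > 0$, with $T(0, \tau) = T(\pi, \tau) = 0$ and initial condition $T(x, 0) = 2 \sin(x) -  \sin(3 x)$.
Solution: Separating variables: $T = \sum c_n e^{-n^2\tau/2} \sin(nx)$. From $T(x,0) = 2 \sin(x) - \sin(3 x)$: $c_1=2, c_3=-1$.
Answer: $T(x, \tau) = 2 e^{-\tau/2} \sin(x) -  e^{-9 \tau/2} \sin(3 x)$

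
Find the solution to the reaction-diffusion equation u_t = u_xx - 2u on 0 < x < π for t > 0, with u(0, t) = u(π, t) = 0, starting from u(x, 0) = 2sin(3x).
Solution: Substitute u = exp(-2t)w.
Then u_t = exp(-2t)(w_t - 2w), u_xx = exp(-2t)w_xx; substituting and dividing by exp(-2t), the lower-order terms cancel: w_t = w_xx (standard heat equation).
Data for w: w(x,0) = u(x,0) = 2sin(3x). The boundary conditions carry over: w(0,t) = w(π,t) = 0.
Separating variables: w = Σ c_n exp(-n²t) sin(nx). From w(x,0) = 2sin(3x): c_3=2.
So w(x,t) = 2exp(-9t)sin(3x), and u(x,t) = exp(-2t)w(x,t).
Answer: u(x, t) = 2exp(-11t)sin(3x)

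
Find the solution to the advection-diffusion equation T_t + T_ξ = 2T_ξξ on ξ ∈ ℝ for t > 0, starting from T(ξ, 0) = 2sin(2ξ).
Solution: Moving frame: η = ξ - t, σ = t, T = u(η,σ), so T_t = u_σ - u_η and T_ξξ = u_ηη.
Hence T_t + T_ξ = u_σ and the PDE becomes the heat equation u_σ = 2u_ηη on η ∈ ℝ.
Initial data: u(η,0) = T(η,0) = 2sin(2η). Each mode sin(nη) decays as exp(-2n²σ) on ℝ, so u(η,σ) = Σ c_n exp(-2n²σ) sin(nη) with c_2=2: u(η,σ) = 2exp(-8σ)sin(2η).
Substituting back: T(ξ,t) = u(ξ - t, t).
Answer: T(ξ, t) = -2exp(-8t)sin(2t - 2ξ)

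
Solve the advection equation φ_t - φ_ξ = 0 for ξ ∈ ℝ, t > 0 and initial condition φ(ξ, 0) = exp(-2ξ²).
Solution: By method of characteristics (waves move left with speed 1):
Along characteristics ξ + t = const, φ is constant, so φ(ξ,t) = f(ξ + t) with f = φ(·, 0).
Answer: φ(ξ, t) = exp(-2(t + ξ)²)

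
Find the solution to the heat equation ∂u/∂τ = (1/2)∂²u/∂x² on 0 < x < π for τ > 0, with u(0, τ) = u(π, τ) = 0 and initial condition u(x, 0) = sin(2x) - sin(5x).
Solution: Separating variables: u = Σ c_n exp(-n²τ/2) sin(nx). From u(x,0) = sin(2x) - sin(5x): c_2=1, c_5=-1.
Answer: u(x, τ) = exp(-2τ)sin(2x) - exp(-25τ/2)sin(5x)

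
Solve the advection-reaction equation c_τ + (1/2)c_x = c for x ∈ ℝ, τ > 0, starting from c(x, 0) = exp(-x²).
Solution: Substitute c = exp(τ)u.
Then c_τ = exp(τ)(u_τ + u), c_x = exp(τ)u_x; substituting and dividing by exp(τ), the lower-order terms cancel: u_τ + (1/2)u_x = 0 (standard advection equation).
Data for u: u(x,0) = c(x,0) = exp(-x²).
By characteristics (dx/dτ = 1/2), u(x,τ) = f(x - (1/2)τ) with f = u(·, 0).
So u(x,τ) = exp(-(x - τ/2)²), and c(x,τ) = exp(τ)u(x,τ).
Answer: c(x, τ) = exp(τ)exp(-(x - τ/2)²)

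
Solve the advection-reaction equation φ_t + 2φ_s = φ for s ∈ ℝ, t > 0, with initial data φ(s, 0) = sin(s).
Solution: Substitute φ = exp(t)u.
Then φ_t = exp(t)(u_t + u), φ_s = exp(t)u_s; substituting and dividing by exp(t), the lower-order terms cancel: u_t + 2u_s = 0 (standard advection equation).
Data for u: u(s,0) = φ(s,0) = sin(s).
By characteristics (ds/dt = 2), u(s,t) = f(s - 2t) with f = u(·, 0).
So u(s,t) = sin(s - 2t), and φ(s,t) = exp(t)u(s,t).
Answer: φ(s, t) = exp(t)sin(s - 2t)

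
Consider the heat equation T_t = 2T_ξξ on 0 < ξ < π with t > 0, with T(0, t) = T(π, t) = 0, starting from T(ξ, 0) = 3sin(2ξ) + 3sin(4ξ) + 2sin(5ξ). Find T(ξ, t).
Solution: Separating variables: T = Σ c_n exp(-2n²t) sin(nξ). From T(ξ,0) = 3sin(2ξ) + 3sin(4ξ) + 2sin(5ξ): c_2=3, c_4=3, c_5=2.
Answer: T(ξ, t) = 3exp(-8t)sin(2ξ) + 3exp(-32t)sin(4ξ) + 2exp(-50t)sin(5ξ)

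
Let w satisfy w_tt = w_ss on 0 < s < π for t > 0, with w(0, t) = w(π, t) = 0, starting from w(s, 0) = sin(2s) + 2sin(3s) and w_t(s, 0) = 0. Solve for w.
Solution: Using separation of variables w = X(s)T(t):
Eigenfunctions: sin(ns), n = 1, 2, 3, ...
General solution: w(s, t) = Σ [A_n cos(n t) + B_n sin(n t)] sin(ns)
From w(s,0) = sin(2s) + 2sin(3s): A_2=1, A_3=2. From w_t(s,0) = 0: all B_n = 0.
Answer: w(s, t) = sin(2s)cos(2t) + 2sin(3s)cos(3t)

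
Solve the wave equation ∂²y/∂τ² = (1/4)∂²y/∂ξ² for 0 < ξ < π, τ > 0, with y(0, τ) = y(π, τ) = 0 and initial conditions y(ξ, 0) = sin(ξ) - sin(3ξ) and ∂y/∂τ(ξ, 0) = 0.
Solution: Using separation of variables y = X(ξ)T(τ):
Eigenfunctions: sin(nξ), n = 1, 2, 3, ...
General solution: y(ξ, τ) = Σ [A_n cos(n τ/2) + B_n sin(n τ/2)] sin(nξ)
From y(ξ,0) = sin(ξ) - sin(3ξ): A_1=1, A_3=-1. From y_τ(ξ,0) = 0: all B_n = 0.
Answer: y(ξ, τ) = sin(ξ)cos(τ/2) - sin(3ξ)cos(3τ/2)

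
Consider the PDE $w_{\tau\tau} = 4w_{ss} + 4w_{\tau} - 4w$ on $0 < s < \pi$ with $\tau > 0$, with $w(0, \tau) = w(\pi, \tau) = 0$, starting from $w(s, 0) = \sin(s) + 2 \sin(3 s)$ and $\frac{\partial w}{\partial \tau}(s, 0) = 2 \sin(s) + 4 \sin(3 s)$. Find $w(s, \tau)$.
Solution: Substitute $w = e^{2\tau}u$.
Then $w_{\tau} = e^{2\tau}(u_{\tau} + 2u)$, $w_{\tau\tau} = e^{2\tau}(u_{\tau\tau} + 4u_{\tau} + 4u)$, $w_{ss} = e^{2\tau}u_{ss}$; substituting and dividing by $e^{2\tau}$, the lower-order terms cancel: $u_{\tau\tau} = 4u_{ss}$ (standard wave equation).
Data for $u$: $u(s,0) = w(s,0) = \sin(s) + 2 \sin(3 s)$; $u_{\tau}(s,0) = w_{\tau}(s,0) - 2w(s,0) = 0$. The boundary conditions carry over: $u(0,\tau) = u(\pi,\tau) = 0$.
Separating variables: $u = \sum [A_n \cos(\omega_n \tau) + B_n \sin(\omega_n \tau)] \sin(ns)$, $\omega_n = 2n$. From ICs: $A_1=1, A_3=2$.
So $u(s,\tau) = \sin(s) \cos(2 \tau) + 2 \sin(3 s) \cos(6 \tau)$, and $w(s,\tau) = e^{2\tau}u(s,\tau)$.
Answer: $w(s, \tau) = e^{2 \tau} \sin(s) \cos(2 \tau) + 2 e^{2 \tau} \sin(3 s) \cos(6 \tau)$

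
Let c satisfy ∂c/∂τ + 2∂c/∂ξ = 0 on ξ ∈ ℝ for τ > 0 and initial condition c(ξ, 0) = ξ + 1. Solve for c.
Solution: By method of characteristics (waves move right with speed 2):
Along characteristics ξ - 2τ = const, c is constant, so c(ξ,τ) = f(ξ - 2τ) with f = c(·, 0).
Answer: c(ξ, τ) = ξ - 2τ + 1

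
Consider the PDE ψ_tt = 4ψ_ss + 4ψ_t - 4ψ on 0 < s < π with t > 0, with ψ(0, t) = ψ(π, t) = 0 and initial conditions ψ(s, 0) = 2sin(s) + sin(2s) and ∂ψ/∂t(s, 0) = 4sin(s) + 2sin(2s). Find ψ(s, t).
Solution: Substitute ψ = exp(2t)u.
Then ψ_t = exp(2t)(u_t + 2u), ψ_tt = exp(2t)(u_tt + 4u_t + 4u), ψ_ss = exp(2t)u_ss; substituting and dividing by exp(2t), the lower-order terms cancel: u_tt = 4u_ss (standard wave equation).
Data for u: u(s,0) = ψ(s,0) = 2sin(s) + sin(2s); u_t(s,0) = ψ_t(s,0) - 2ψ(s,0) = 0. The boundary conditions carry over: u(0,t) = u(π,t) = 0.
Separating variables: u = Σ [A_n cos(ω_n t) + B_n sin(ω_n t)] sin(ns), ω_n = 2n. From ICs: A_1=2, A_2=1.
So u(s,t) = 2sin(s)cos(2t) + sin(2s)cos(4t), and ψ(s,t) = exp(2t)u(s,t).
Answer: ψ(s, t) = 2exp(2t)sin(s)cos(2t) + exp(2t)sin(2s)cos(4t)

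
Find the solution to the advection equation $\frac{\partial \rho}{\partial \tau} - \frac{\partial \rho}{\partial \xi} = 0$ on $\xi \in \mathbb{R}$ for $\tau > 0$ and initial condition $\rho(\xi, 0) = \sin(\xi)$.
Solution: By method of characteristics (waves move left with speed 1):
Along characteristics $\xi + \tau =$ const, $\rho$ is constant, so $\rho(\xi,\tau) = f(\xi + \tau)$ with $f = \rho( \cdot , 0)$.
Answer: $\rho(\xi, \tau) = \sin(\tau + \xi)$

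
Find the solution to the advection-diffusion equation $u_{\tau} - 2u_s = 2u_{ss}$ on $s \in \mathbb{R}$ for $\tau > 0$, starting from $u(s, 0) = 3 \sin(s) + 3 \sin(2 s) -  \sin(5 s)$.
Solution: Moving frame: $\eta = s + 2\tau$, $\sigma = \tau$, $u = w(\eta,\sigma)$, so $u_{\tau} = w_{\sigma} + 2w_{\eta}$ and $u_{ss} = w_{\eta\eta}$.
Hence $u_{\tau} - 2u_s = w_{\sigma}$ and the PDE becomes the heat equation $w_{\sigma} = 2w_{\eta\eta}$ on $\eta \in \mathbb{R}$.
Initial data: $w(\eta,0) = u(\eta,0) = 3 \sin(\eta) + 3 \sin(2 \eta) - \sin(5 \eta)$. Each mode $\sin(n\eta)$ decays as $e^{-2n^2\sigma}$ on $\mathbb{R}$, so $w(\eta,\sigma) = \sum c_n e^{-2n^2\sigma} \sin(n\eta)$ with $c_1=3, c_2=3, c_5=-1$: $w(\eta,\sigma) = 3 e^{-2 \sigma} \sin(\eta) + 3 e^{-8 \sigma} \sin(2 \eta) - e^{-50 \sigma} \sin(5 \eta)$.
Substituting back: $u(s,\tau) = w(s + 2\tau, \tau)$.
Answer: $u(s, \tau) = 3 e^{-2 \tau} \sin(2 \tau + s) + 3 e^{-8 \tau} \sin(4 \tau + 2 s) -  e^{-50 \tau} \sin(10 \tau + 5 s)$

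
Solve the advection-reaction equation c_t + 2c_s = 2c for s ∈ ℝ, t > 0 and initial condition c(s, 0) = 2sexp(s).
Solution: Substitute c = exp(s)u, i.e. u = exp(-s)c.
By the product rule, c_s = exp(s)(u_s + u), c_t = exp(s)u_t.
Substituting into the PDE and dividing by exp(s): u_t + 2(u_s + u) = 2u.
The lower-order terms cancel, leaving the standard advection equation u_t + 2u_s = 0.
Initial data for u: u(s,0) = exp(-s)c(s,0) = 2s.
Solve for u:
  By method of characteristics (waves move right with speed 2):
  Along characteristics s - 2t = const, u is constant, so u(s,t) = f(s - 2t) with f = u(·, 0).
Hence u(s,t) = 2s - 4t.
Transform back: c(s,t) = exp(s)u(s,t).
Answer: c(s, t) = 2sexp(s) - 4texp(s)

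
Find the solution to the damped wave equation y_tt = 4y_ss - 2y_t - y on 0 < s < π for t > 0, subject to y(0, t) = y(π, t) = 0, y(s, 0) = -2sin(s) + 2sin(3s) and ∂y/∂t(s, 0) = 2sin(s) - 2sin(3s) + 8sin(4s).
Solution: Substitute y = exp(-t)u, i.e. u = exp(t)y.
By the product rule, y_t = exp(-t)(u_t - u), y_tt = exp(-t)(u_tt - 2u_t + u), y_ss = exp(-t)u_ss.
Substituting into the PDE and dividing by exp(-t): u_tt - 2u_t + u = 4u_ss - 2(u_t - u) - u.
The lower-order terms cancel, leaving the standard wave equation u_tt = 4u_ss.
Initial data for u: u(s,0) = y(s,0) = -2sin(s) + 2sin(3s); u_t(s,0) = y_t(s,0) + y(s,0) = 8sin(4s). The boundary conditions carry over: u(0,t) = u(π,t) = 0.
Solve for u:
  Using separation of variables u = X(s)T(t):
  Eigenfunctions: sin(ns), n = 1, 2, 3, ...
  General solution: u(s, t) = Σ [A_n cos(2n t) + B_n sin(2n t)] sin(ns)
  From u(s,0) = -2sin(s) + 2sin(3s): A_1=-2, A_3=2. From u_t(s,0) = 8sin(4s), using u_t(s,0) = Σ ω_n B_n sin(ns) with ω_n = 2n: B_4 = 8/8 = 1.
Hence u(s,t) = -2sin(s)cos(2t) + 2sin(3s)cos(6t) + sin(4s)sin(8t).
Transform back: y(s,t) = exp(-t)u(s,t).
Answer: y(s, t) = -2exp(-t)sin(s)cos(2t) + 2exp(-t)sin(3s)cos(6t) + exp(-t)sin(4s)sin(8t)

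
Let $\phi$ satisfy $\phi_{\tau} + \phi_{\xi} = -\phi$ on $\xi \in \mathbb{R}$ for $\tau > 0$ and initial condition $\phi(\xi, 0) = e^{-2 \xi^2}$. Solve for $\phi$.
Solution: Substitute $\phi = e^{-\tau}u$.
Then $\phi_{\tau} = e^{-\tau}(u_{\tau} - u)$, $\phi_{\xi} = e^{-\tau}u_{\xi}$; substituting and dividing by $e^{-\tau}$, the lower-order terms cancel: $u_{\tau} + u_{\xi} = 0$ (standard advection equation).
Data for $u$: $u(\xi,0) = \phi(\xi,0) = e^{-2 \xi^2}$.
By characteristics ($d\xi/d\tau = 1$), $u(\xi,\tau) = f(\xi - \tau)$ with $f = u( \cdot , 0)$.
So $u(\xi,\tau) = e^{-2 (\xi - \tau)^2}$, and $\phi(\xi,\tau) = e^{-\tau}u(\xi,\tau)$.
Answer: $\phi(\xi, \tau) = e^{-\tau} e^{-2 (-\tau + \xi)^2}$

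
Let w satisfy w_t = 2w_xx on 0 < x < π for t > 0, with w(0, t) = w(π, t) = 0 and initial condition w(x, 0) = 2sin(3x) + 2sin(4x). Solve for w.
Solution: Separating variables: w = Σ c_n exp(-2n²t) sin(nx). From w(x,0) = 2sin(3x) + 2sin(4x): c_3=2, c_4=2.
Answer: w(x, t) = 2exp(-18t)sin(3x) + 2exp(-32t)sin(4x)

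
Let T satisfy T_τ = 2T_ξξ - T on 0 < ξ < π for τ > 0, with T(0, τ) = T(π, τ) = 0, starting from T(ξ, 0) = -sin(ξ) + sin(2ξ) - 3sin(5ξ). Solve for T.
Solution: Substitute T = exp(-τ)u.
Then T_τ = exp(-τ)(u_τ - u), T_ξξ = exp(-τ)u_ξξ; substituting and dividing by exp(-τ), the lower-order terms cancel: u_τ = 2u_ξξ (standard heat equation).
Data for u: u(ξ,0) = T(ξ,0) = -sin(ξ) + sin(2ξ) - 3sin(5ξ). The boundary conditions carry over: u(0,τ) = u(π,τ) = 0.
Separating variables: u = Σ c_n exp(-2n²τ) sin(nξ). From u(ξ,0) = -sin(ξ) + sin(2ξ) - 3sin(5ξ): c_1=-1, c_2=1, c_5=-3.
So u(ξ,τ) = -exp(-2τ)sin(ξ) + exp(-8τ)sin(2ξ) - 3exp(-50τ)sin(5ξ), and T(ξ,τ) = exp(-τ)u(ξ,τ).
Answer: T(ξ, τ) = -exp(-3τ)sin(ξ) + exp(-9τ)sin(2ξ) - 3exp(-51τ)sin(5ξ)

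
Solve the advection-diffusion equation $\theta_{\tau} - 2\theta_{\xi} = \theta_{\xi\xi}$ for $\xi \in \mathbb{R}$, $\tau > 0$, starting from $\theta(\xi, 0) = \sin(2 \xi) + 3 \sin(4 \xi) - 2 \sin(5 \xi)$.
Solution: Change to a moving frame: let $\eta = \xi + 2\tau$, $\sigma = \tau$ and write $\theta(\xi,\tau) = u(\eta,\sigma)$.
By the chain rule $\theta_{\tau} = u_{\sigma} + 2u_{\eta}$, $\theta_{\xi} = u_{\eta}$, $\theta_{\xi\xi} = u_{\eta\eta}$.
Then $\theta_{\tau} - 2\theta_{\xi} = u_{\sigma}$: the advection term cancels and the PDE becomes the heat equation $u_{\sigma} = u_{\eta\eta}$ on $\eta \in \mathbb{R}$.
Initial data: $u(\eta,0) = \theta(\eta,0) = \sin(2 \eta) + 3 \sin(4 \eta) - 2 \sin(5 \eta)$.
On $\eta \in \mathbb{R}$ each mode satisfies $(\sin(n\eta))'' = -n^2 \sin(n\eta)$, so $e^{-n^2\sigma} \sin(n\eta)$ solves the heat equation; by superposition $u(\eta,\sigma) = \sum c_n e^{-n^2\sigma} \sin(n\eta)$.
Reading off the coefficients: $c_2=1, c_4=3, c_5=-2$, so $u(\eta,\sigma) = e^{-4 \sigma} \sin(2 \eta) + 3 e^{-16 \sigma} \sin(4 \eta) - 2 e^{-25 \sigma} \sin(5 \eta)$.
Substituting back $\eta = \xi + 2\tau$, $\sigma = \tau$: $\theta(\xi,\tau) = u(\xi + 2\tau, \tau)$.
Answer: $\theta(\xi, \tau) = e^{-4 \tau} \sin(4 \tau + 2 \xi) + 3 e^{-16 \tau} \sin(8 \tau + 4 \xi) - 2 e^{-25 \tau} \sin(10 \tau + 5 \xi)$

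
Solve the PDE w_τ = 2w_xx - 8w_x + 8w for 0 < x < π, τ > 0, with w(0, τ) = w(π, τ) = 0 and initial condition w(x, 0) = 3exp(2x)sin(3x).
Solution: Substitute w = exp(2x)u.
Then w_x = exp(2x)(u_x + 2u), w_xx = exp(2x)(u_xx + 4u_x + 4u), w_τ = exp(2x)u_τ; substituting and dividing by exp(2x), the lower-order terms cancel: u_τ = 2u_xx (standard heat equation).
Data for u: u(x,0) = exp(-2x)w(x,0) = 3sin(3x). The boundary conditions carry over: u(0,τ) = u(π,τ) = 0.
Separating variables: u = Σ c_n exp(-2n²τ) sin(nx). From u(x,0) = 3sin(3x): c_3=3.
So u(x,τ) = 3exp(-18τ)sin(3x), and w(x,τ) = exp(2x)u(x,τ).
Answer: w(x, τ) = 3exp(2x)exp(-18τ)sin(3x)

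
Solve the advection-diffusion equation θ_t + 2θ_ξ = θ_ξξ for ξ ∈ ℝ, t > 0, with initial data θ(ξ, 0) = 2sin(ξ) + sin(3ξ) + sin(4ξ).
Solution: Moving frame: η = ξ - 2t, σ = t, θ = u(η,σ), so θ_t = u_σ - 2u_η and θ_ξξ = u_ηη.
Hence θ_t + 2θ_ξ = u_σ and the PDE becomes the heat equation u_σ = u_ηη on η ∈ ℝ.
Initial data: u(η,0) = θ(η,0) = 2sin(η) + sin(3η) + sin(4η). Each mode sin(nη) decays as exp(-n²σ) on ℝ, so u(η,σ) = Σ c_n exp(-n²σ) sin(nη) with c_1=2, c_3=1, c_4=1: u(η,σ) = 2exp(-σ)sin(η) + exp(-9σ)sin(3η) + exp(-16σ)sin(4η).
Substituting back: θ(ξ,t) = u(ξ - 2t, t).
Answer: θ(ξ, t) = -2exp(-t)sin(2t - ξ) - exp(-9t)sin(6t - 3ξ) - exp(-16t)sin(8t - 4ξ)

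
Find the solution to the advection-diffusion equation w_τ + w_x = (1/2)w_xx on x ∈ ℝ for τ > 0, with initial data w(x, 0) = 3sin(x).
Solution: Moving frame: η = x - τ, σ = τ, w = u(η,σ), so w_τ = u_σ - u_η and w_xx = u_ηη.
Hence w_τ + w_x = u_σ and the PDE becomes the heat equation u_σ = (1/2)u_ηη on η ∈ ℝ.
Initial data: u(η,0) = w(η,0) = 3sin(η). Each mode sin(nη) decays as exp(-n²σ/2) on ℝ, so u(η,σ) = Σ c_n exp(-n²σ/2) sin(nη) with c_1=3: u(η,σ) = 3exp(-σ/2)sin(η).
Substituting back: w(x,τ) = u(x - τ, τ).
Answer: w(x, τ) = 3exp(-τ/2)sin(x - τ)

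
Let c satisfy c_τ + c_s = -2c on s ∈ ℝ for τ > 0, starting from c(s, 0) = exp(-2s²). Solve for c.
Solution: Substitute c = exp(-2τ)u, i.e. u = exp(2τ)c.
By the product rule, c_τ = exp(-2τ)(u_τ - 2u), c_s = exp(-2τ)u_s.
Substituting into the PDE and dividing by exp(-2τ): u_τ - 2u + u_s = -2u.
The lower-order terms cancel, leaving the standard advection equation u_τ + u_s = 0.
Initial data for u: u(s,0) = c(s,0) = exp(-2s²).
Solve for u:
  By method of characteristics (waves move right with speed 1):
  Along characteristics s - τ = const, u is constant, so u(s,τ) = f(s - τ) with f = u(·, 0).
Hence u(s,τ) = exp(-2(s - τ)²).
Transform back: c(s,τ) = exp(-2τ)u(s,τ).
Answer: c(s, τ) = exp(-2τ)exp(-2(s - τ)²)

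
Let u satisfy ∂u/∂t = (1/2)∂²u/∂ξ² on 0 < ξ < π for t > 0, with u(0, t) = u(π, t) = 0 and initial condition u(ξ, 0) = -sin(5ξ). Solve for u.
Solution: Separating variables: u = Σ c_n exp(-n²t/2) sin(nξ). From u(ξ,0) = -sin(5ξ): c_5=-1.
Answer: u(ξ, t) = -exp(-25t/2)sin(5ξ)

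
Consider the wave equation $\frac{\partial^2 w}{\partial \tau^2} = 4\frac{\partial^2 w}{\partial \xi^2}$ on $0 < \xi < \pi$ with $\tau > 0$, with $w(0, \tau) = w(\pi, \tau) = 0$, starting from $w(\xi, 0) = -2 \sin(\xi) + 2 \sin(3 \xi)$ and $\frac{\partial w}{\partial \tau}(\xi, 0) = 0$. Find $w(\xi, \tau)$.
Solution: Using separation of variables $w = X(\xi)T(\tau)$:
Eigenfunctions: $\sin(n\xi)$, $n = 1, 2, 3, \ldots$
General solution: $w(\xi, \tau) = \sum [A_n \cos(2n \tau) + B_n \sin(2n \tau)] \sin(n\xi)$
From $w(\xi,0) = -2 \sin(\xi) + 2 \sin(3 \xi)$: $A_1=-2, A_3=2$. From $w_{\tau}(\xi,0) = 0$: all $B_n = 0$.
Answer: $w(\xi, \tau) = -2 \sin(\xi) \cos(2 \tau) + 2 \sin(3 \xi) \cos(6 \tau)$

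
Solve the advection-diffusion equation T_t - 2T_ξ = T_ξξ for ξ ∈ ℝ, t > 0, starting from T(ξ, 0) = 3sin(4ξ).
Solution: Moving frame: η = ξ + 2t, σ = t, T = u(η,σ), so T_t = u_σ + 2u_η and T_ξξ = u_ηη.
Hence T_t - 2T_ξ = u_σ and the PDE becomes the heat equation u_σ = u_ηη on η ∈ ℝ.
Initial data: u(η,0) = T(η,0) = 3sin(4η). Each mode sin(nη) decays as exp(-n²σ) on ℝ, so u(η,σ) = Σ c_n exp(-n²σ) sin(nη) with c_4=3: u(η,σ) = 3exp(-16σ)sin(4η).
Substituting back: T(ξ,t) = u(ξ + 2t, t).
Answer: T(ξ, t) = 3exp(-16t)sin(8t + 4ξ)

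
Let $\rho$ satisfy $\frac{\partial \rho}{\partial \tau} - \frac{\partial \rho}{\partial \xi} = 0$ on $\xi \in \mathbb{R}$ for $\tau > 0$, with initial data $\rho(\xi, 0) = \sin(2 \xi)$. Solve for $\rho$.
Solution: By characteristics ($d\xi/d\tau = -1$), $\rho(\xi,\tau) = f(\xi + \tau)$ with $f = \rho( \cdot , 0)$.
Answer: $\rho(\xi, \tau) = \sin(2 \tau + 2 \xi)$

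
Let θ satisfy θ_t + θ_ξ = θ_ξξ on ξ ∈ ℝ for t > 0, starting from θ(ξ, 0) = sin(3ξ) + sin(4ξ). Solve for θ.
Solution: Change to a moving frame: let η = ξ - t, σ = t and write θ(ξ,t) = u(η,σ).
By the chain rule θ_t = u_σ - u_η, θ_ξ = u_η, θ_ξξ = u_ηη.
Then θ_t + θ_ξ = u_σ: the advection term cancels and the PDE becomes the heat equation u_σ = u_ηη on η ∈ ℝ.
Initial data: u(η,0) = θ(η,0) = sin(3η) + sin(4η).
On η ∈ ℝ each mode satisfies (sin(nη))″ = -n² sin(nη), so exp(-n²σ) sin(nη) solves the heat equation; by superposition u(η,σ) = Σ c_n exp(-n²σ) sin(nη).
Reading off the coefficients: c_3=1, c_4=1, so u(η,σ) = exp(-9σ)sin(3η) + exp(-16σ)sin(4η).
Substituting back η = ξ - t, σ = t: θ(ξ,t) = u(ξ - t, t).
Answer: θ(ξ, t) = -exp(-9t)sin(3t - 3ξ) - exp(-16t)sin(4t - 4ξ)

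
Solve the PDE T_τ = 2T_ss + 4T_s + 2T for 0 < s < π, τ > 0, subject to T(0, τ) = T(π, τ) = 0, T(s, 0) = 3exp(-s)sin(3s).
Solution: Substitute T = exp(-s)u, i.e. u = exp(s)T.
By the product rule, T_s = exp(-s)(u_s - u), T_ss = exp(-s)(u_ss - 2u_s + u), T_τ = exp(-s)u_τ.
Substituting into the PDE and dividing by exp(-s): u_τ = 2(u_ss - 2u_s + u) + 4(u_s - u) + 2u.
The lower-order terms cancel, leaving the standard heat equation u_τ = 2u_ss.
Initial data for u: u(s,0) = exp(s)T(s,0) = 3sin(3s). The boundary conditions carry over: u(0,τ) = u(π,τ) = 0.
Solve for u:
  Using separation of variables u = X(s)G(τ):
  Eigenfunctions: sin(ns), n = 1, 2, 3, ...
  General solution: u(s, τ) = Σ c_n sin(ns) exp(-2n² τ)
  Matching u(s,0) = 3sin(3s) term by term: c_3=3.
Hence u(s,τ) = 3exp(-18τ)sin(3s).
Transform back: T(s,τ) = exp(-s)u(s,τ).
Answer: T(s, τ) = 3exp(-s)exp(-18τ)sin(3s)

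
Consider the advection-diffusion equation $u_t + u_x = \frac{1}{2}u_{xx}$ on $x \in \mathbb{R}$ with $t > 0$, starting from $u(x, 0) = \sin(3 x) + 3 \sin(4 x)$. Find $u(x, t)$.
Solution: Change to a moving frame: let $\eta = x - t$, $\sigma = t$ and write $u(x,t) = w(\eta,\sigma)$.
By the chain rule $u_t = w_{\sigma} - w_{\eta}$, $u_x = w_{\eta}$, $u_{xx} = w_{\eta\eta}$.
Then $u_t + u_x = w_{\sigma}$: the advection term cancels and the PDE becomes the heat equation $w_{\sigma} = \frac{1}{2}w_{\eta\eta}$ on $\eta \in \mathbb{R}$.
Initial data: $w(\eta,0) = u(\eta,0) = \sin(3 \eta) + 3 \sin(4 \eta)$.
On $\eta \in \mathbb{R}$ each mode satisfies $(\sin(n\eta))'' = -n^2 \sin(n\eta)$, so $e^{-n^2\sigma/2} \sin(n\eta)$ solves the heat equation; by superposition $w(\eta,\sigma) = \sum c_n e^{-n^2\sigma/2} \sin(n\eta)$.
Reading off the coefficients: $c_3=1, c_4=3$, so $w(\eta,\sigma) = 3 e^{-8 \sigma} \sin(4 \eta) + e^{-9 \sigma/2} \sin(3 \eta)$.
Substituting back $\eta = x - t$, $\sigma = t$: $u(x,t) = w(x - t, t)$.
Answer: $u(x, t) = -3 e^{-8 t} \sin(4 t - 4 x) -  e^{-9 t/2} \sin(3 t - 3 x)$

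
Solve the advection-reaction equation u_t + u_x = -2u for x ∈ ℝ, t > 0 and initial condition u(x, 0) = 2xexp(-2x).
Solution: Substitute u = exp(-2x)w.
Then u_x = exp(-2x)(w_x - 2w), u_t = exp(-2x)w_t; substituting and dividing by exp(-2x), the lower-order terms cancel: w_t + w_x = 0 (standard advection equation).
Data for w: w(x,0) = exp(2x)u(x,0) = 2x.
By characteristics (dx/dt = 1), w(x,t) = f(x - t) with f = w(·, 0).
So w(x,t) = -2t + 2x, and u(x,t) = exp(-2x)w(x,t).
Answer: u(x, t) = -2texp(-2x) + 2xexp(-2x)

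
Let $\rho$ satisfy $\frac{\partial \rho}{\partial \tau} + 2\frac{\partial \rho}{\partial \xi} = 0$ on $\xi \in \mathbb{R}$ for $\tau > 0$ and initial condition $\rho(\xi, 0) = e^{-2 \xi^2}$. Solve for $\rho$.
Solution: By method of characteristics (waves move right with speed 2):
Along characteristics $\xi - 2\tau =$ const, $\rho$ is constant, so $\rho(\xi,\tau) = f(\xi - 2\tau)$ with $f = \rho( \cdot , 0)$.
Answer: $\rho(\xi, \tau) = e^{-2 (-2 \tau + \xi)^2}$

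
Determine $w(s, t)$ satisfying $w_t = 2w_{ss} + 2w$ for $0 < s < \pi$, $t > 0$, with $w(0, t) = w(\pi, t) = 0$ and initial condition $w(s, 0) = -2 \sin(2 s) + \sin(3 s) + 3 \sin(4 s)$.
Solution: Substitute $w = e^{2t}u$, i.e. $u = e^{-2t}w$.
By the product rule, $w_t = e^{2t}(u_t + 2u)$, $w_{ss} = e^{2t}u_{ss}$.
Substituting into the PDE and dividing by $e^{2t}$: $u_t + 2u = 2u_{ss} + 2u$.
The lower-order terms cancel, leaving the standard heat equation $u_t = 2u_{ss}$.
Initial data for $u$: $u(s,0) = w(s,0) = -2 \sin(2 s) + \sin(3 s) + 3 \sin(4 s)$. The boundary conditions carry over: $u(0,t) = u(\pi,t) = 0$.
Solve for $u$:
  Using separation of variables $u = X(s)T(t)$:
  Eigenfunctions: $\sin(ns)$, $n = 1, 2, 3, \ldots$
  General solution: $u(s, t) = \sum c_n \sin(ns) e^{-2n^2 t}$
  Matching $u(s,0) = -2 \sin(2 s) + \sin(3 s) + 3 \sin(4 s)$ term by term: $c_2=-2, c_3=1, c_4=3$.
Hence $u(s,t) = -2 e^{-8 t} \sin(2 s) + e^{-18 t} \sin(3 s) + 3 e^{-32 t} \sin(4 s)$.
Transform back: $w(s,t) = e^{2t}u(s,t)$.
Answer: $w(s, t) = -2 e^{-6 t} \sin(2 s) + e^{-16 t} \sin(3 s) + 3 e^{-30 t} \sin(4 s)$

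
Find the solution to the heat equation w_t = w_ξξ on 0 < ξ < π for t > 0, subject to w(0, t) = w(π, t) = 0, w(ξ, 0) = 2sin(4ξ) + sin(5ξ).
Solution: Using separation of variables w = X(ξ)T(t):
Eigenfunctions: sin(nξ), n = 1, 2, 3, ...
General solution: w(ξ, t) = Σ c_n sin(nξ) exp(-n² t)
Matching w(ξ,0) = 2sin(4ξ) + sin(5ξ) term by term: c_4=2, c_5=1.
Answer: w(ξ, t) = 2exp(-16t)sin(4ξ) + exp(-25t)sin(5ξ)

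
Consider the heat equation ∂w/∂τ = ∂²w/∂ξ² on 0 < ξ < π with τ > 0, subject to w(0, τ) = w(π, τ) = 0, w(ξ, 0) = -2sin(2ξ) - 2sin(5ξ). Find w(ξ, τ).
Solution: Separating variables: w = Σ c_n exp(-n²τ) sin(nξ). From w(ξ,0) = -2sin(2ξ) - 2sin(5ξ): c_2=-2, c_5=-2.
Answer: w(ξ, τ) = -2exp(-4τ)sin(2ξ) - 2exp(-25τ)sin(5ξ)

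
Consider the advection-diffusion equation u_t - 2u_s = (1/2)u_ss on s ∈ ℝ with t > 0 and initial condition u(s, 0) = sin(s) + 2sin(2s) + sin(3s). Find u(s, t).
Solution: Change to a moving frame: let η = s + 2t, σ = t and write u(s,t) = w(η,σ).
By the chain rule u_t = w_σ + 2w_η, u_s = w_η, u_ss = w_ηη.
Then u_t - 2u_s = w_σ: the advection term cancels and the PDE becomes the heat equation w_σ = (1/2)w_ηη on η ∈ ℝ.
Initial data: w(η,0) = u(η,0) = sin(η) + 2sin(2η) + sin(3η).
On η ∈ ℝ each mode satisfies (sin(nη))″ = -n² sin(nη), so exp(-n²σ/2) sin(nη) solves the heat equation; by superposition w(η,σ) = Σ c_n exp(-n²σ/2) sin(nη).
Reading off the coefficients: c_1=1, c_2=2, c_3=1, so w(η,σ) = 2exp(-2σ)sin(2η) + exp(-σ/2)sin(η) + exp(-9σ/2)sin(3η).
Substituting back η = s + 2t, σ = t: u(s,t) = w(s + 2t, t).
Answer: u(s, t) = 2exp(-2t)sin(2s + 4t) + exp(-t/2)sin(s + 2t) + exp(-9t/2)sin(3s + 6t)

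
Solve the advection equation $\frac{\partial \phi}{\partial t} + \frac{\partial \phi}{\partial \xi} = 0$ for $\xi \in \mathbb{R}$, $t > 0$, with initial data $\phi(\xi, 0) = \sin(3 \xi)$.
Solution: By characteristics ($d\xi/dt = 1$), $\phi(\xi,t) = f(\xi - t)$ with $f = \phi( \cdot , 0)$.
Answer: $\phi(\xi, t) = \sin(3 \xi - 3 t)$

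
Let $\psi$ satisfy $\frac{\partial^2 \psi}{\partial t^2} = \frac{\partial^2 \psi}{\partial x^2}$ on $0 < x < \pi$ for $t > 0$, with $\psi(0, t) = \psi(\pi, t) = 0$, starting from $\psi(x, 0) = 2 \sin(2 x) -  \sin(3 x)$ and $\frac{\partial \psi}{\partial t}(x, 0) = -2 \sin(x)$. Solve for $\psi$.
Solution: Using separation of variables $\psi = X(x)T(t)$:
Eigenfunctions: $\sin(nx)$, $n = 1, 2, 3, \ldots$
General solution: $\psi(x, t) = \sum [A_n \cos(n t) + B_n \sin(n t)] \sin(nx)$
From $\psi(x,0) = 2 \sin(2 x) - \sin(3 x)$: $A_2=2, A_3=-1$. From $\psi_t(x,0) = -2 \sin(x)$, using $\psi_t(x,0) = \sum \omega_n B_n \sin(nx)$ with $\omega_n = n$: $B_1 = (-2)/1 = -2$.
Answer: $\psi(x, t) = -2 \sin(t) \sin(x) + 2 \sin(2 x) \cos(2 t) -  \sin(3 x) \cos(3 t)$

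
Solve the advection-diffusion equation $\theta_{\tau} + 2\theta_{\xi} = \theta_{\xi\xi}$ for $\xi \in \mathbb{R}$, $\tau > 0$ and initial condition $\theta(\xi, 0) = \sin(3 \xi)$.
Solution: Moving frame: $\eta = \xi - 2\tau$, $\sigma = \tau$, $\theta = u(\eta,\sigma)$, so $\theta_{\tau} = u_{\sigma} - 2u_{\eta}$ and $\theta_{\xi\xi} = u_{\eta\eta}$.
Hence $\theta_{\tau} + 2\theta_{\xi} = u_{\sigma}$ and the PDE becomes the heat equation $u_{\sigma} = u_{\eta\eta}$ on $\eta \in \mathbb{R}$.
Initial data: $u(\eta,0) = \theta(\eta,0) = \sin(3 \eta)$. Each mode $\sin(n\eta)$ decays as $e^{-n^2\sigma}$ on $\mathbb{R}$, so $u(\eta,\sigma) = \sum c_n e^{-n^2\sigma} \sin(n\eta)$ with $c_3=1$: $u(\eta,\sigma) = e^{-9 \sigma} \sin(3 \eta)$.
Substituting back: $\theta(\xi,\tau) = u(\xi - 2\tau, \tau)$.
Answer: $\theta(\xi, \tau) = - e^{-9 \tau} \sin(6 \tau - 3 \xi)$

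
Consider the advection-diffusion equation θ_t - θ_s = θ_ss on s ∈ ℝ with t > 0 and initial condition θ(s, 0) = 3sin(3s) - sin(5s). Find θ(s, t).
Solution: Moving frame: η = s + t, σ = t, θ = u(η,σ), so θ_t = u_σ + u_η and θ_ss = u_ηη.
Hence θ_t - θ_s = u_σ and the PDE becomes the heat equation u_σ = u_ηη on η ∈ ℝ.
Initial data: u(η,0) = θ(η,0) = 3sin(3η) - sin(5η). Each mode sin(nη) decays as exp(-n²σ) on ℝ, so u(η,σ) = Σ c_n exp(-n²σ) sin(nη) with c_3=3, c_5=-1: u(η,σ) = 3exp(-9σ)sin(3η) - exp(-25σ)sin(5η).
Substituting back: θ(s,t) = u(s + t, t).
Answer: θ(s, t) = 3exp(-9t)sin(3s + 3t) - exp(-25t)sin(5s + 5t)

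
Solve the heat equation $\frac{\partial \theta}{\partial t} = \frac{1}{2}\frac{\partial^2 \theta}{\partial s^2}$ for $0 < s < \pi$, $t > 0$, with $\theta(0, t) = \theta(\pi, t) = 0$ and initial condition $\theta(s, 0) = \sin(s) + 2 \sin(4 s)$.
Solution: Using separation of variables $\theta = X(s)G(t)$:
Eigenfunctions: $\sin(ns)$, $n = 1, 2, 3, \ldots$
General solution: $\theta(s, t) = \sum c_n \sin(ns) e^{-n^2 t/2}$
Matching $\theta(s,0) = \sin(s) + 2 \sin(4 s)$ term by term: $c_1=1, c_4=2$.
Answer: $\theta(s, t) = 2 e^{-8 t} \sin(4 s) + e^{-t/2} \sin(s)$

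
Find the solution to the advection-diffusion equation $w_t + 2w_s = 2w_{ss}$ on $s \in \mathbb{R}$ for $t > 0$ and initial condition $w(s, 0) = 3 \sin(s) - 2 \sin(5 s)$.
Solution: Moving frame: $\eta = s - 2t$, $\sigma = t$, $w = u(\eta,\sigma)$, so $w_t = u_{\sigma} - 2u_{\eta}$ and $w_{ss} = u_{\eta\eta}$.
Hence $w_t + 2w_s = u_{\sigma}$ and the PDE becomes the heat equation $u_{\sigma} = 2u_{\eta\eta}$ on $\eta \in \mathbb{R}$.
Initial data: $u(\eta,0) = w(\eta,0) = 3 \sin(\eta) - 2 \sin(5 \eta)$. Each mode $\sin(n\eta)$ decays as $e^{-2n^2\sigma}$ on $\mathbb{R}$, so $u(\eta,\sigma) = \sum c_n e^{-2n^2\sigma} \sin(n\eta)$ with $c_1=3, c_5=-2$: $u(\eta,\sigma) = 3 e^{-2 \sigma} \sin(\eta) - 2 e^{-50 \sigma} \sin(5 \eta)$.
Substituting back: $w(s,t) = u(s - 2t, t)$.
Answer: $w(s, t) = 3 e^{-2 t} \sin(s - 2 t) - 2 e^{-50 t} \sin(5 s - 10 t)$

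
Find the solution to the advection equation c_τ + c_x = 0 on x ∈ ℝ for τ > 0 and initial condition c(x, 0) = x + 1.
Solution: By characteristics (dx/dτ = 1), c(x,τ) = f(x - τ) with f = c(·, 0).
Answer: c(x, τ) = x - τ + 1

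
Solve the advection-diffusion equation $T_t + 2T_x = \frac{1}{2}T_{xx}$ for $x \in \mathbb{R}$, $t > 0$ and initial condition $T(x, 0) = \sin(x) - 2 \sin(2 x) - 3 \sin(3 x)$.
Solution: Moving frame: $\eta = x - 2t$, $\sigma = t$, $T = u(\eta,\sigma)$, so $T_t = u_{\sigma} - 2u_{\eta}$ and $T_{xx} = u_{\eta\eta}$.
Hence $T_t + 2T_x = u_{\sigma}$ and the PDE becomes the heat equation $u_{\sigma} = \frac{1}{2}u_{\eta\eta}$ on $\eta \in \mathbb{R}$.
Initial data: $u(\eta,0) = T(\eta,0) = \sin(\eta) - 2 \sin(2 \eta) - 3 \sin(3 \eta)$. Each mode $\sin(n\eta)$ decays as $e^{-n^2\sigma/2}$ on $\mathbb{R}$, so $u(\eta,\sigma) = \sum c_n e^{-n^2\sigma/2} \sin(n\eta)$ with $c_1=1, c_2=-2, c_3=-3$: $u(\eta,\sigma) = -2 e^{-2 \sigma} \sin(2 \eta) + e^{-\sigma/2} \sin(\eta) - 3 e^{-9 \sigma/2} \sin(3 \eta)$.
Substituting back: $T(x,t) = u(x - 2t, t)$.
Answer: $T(x, t) = 2 e^{-2 t} \sin(4 t - 2 x) -  e^{-t/2} \sin(2 t - x) + 3 e^{-9 t/2} \sin(6 t - 3 x)$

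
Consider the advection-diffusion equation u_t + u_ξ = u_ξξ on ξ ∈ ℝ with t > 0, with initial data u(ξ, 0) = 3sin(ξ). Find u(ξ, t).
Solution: Moving frame: η = ξ - t, σ = t, u = w(η,σ), so u_t = w_σ - w_η and u_ξξ = w_ηη.
Hence u_t + u_ξ = w_σ and the PDE becomes the heat equation w_σ = w_ηη on η ∈ ℝ.
Initial data: w(η,0) = u(η,0) = 3sin(η). Each mode sin(nη) decays as exp(-n²σ) on ℝ, so w(η,σ) = Σ c_n exp(-n²σ) sin(nη) with c_1=3: w(η,σ) = 3exp(-σ)sin(η).
Substituting back: u(ξ,t) = w(ξ - t, t).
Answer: u(ξ, t) = -3exp(-t)sin(t - ξ)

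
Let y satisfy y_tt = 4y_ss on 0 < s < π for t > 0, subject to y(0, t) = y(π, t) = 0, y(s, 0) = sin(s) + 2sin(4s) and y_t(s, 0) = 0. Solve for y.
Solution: Separating variables: y = Σ [A_n cos(ω_n t) + B_n sin(ω_n t)] sin(ns), ω_n = 2n. From ICs: A_1=1, A_4=2.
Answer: y(s, t) = sin(s)cos(2t) + 2sin(4s)cos(8t)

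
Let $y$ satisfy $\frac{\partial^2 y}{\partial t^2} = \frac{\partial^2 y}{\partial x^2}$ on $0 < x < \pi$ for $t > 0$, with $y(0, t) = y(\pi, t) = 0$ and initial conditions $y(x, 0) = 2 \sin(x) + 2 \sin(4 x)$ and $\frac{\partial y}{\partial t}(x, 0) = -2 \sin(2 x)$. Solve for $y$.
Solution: Separating variables: $y = \sum [A_n \cos(\omega_n t) + B_n \sin(\omega_n t)] \sin(nx)$, $\omega_n = n$. From ICs ($B_n$ = velocity coefficient / $\omega_n$): $A_1=2, A_4=2, B_2=-1$.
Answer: $y(x, t) = - \sin(2 t) \sin(2 x) + 2 \sin(x) \cos(t) + 2 \sin(4 x) \cos(4 t)$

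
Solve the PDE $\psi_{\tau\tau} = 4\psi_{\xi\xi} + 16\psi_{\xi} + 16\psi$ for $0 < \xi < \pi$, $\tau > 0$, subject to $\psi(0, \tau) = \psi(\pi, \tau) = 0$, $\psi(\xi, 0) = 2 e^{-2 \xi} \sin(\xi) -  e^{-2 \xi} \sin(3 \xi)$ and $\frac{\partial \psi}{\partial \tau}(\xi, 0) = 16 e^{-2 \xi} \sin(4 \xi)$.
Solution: Substitute $\psi = e^{-2\xi}u$, i.e. $u = e^{2\xi}\psi$.
By the product rule, $\psi_{\xi} = e^{-2\xi}(u_{\xi} - 2u)$, $\psi_{\xi\xi} = e^{-2\xi}(u_{\xi\xi} - 4u_{\xi} + 4u)$, $\psi_{\tau\tau} = e^{-2\xi}u_{\tau\tau}$.
Substituting into the PDE and dividing by $e^{-2\xi}$: $u_{\tau\tau} = 4(u_{\xi\xi} - 4u_{\xi} + 4u) + 16(u_{\xi} - 2u) + 16u$.
The lower-order terms cancel, leaving the standard wave equation $u_{\tau\tau} = 4u_{\xi\xi}$.
Initial data for $u$: $u(\xi,0) = e^{2\xi}\psi(\xi,0) = 2 \sin(\xi) - \sin(3 \xi)$; $u_{\tau}(\xi,0) = e^{2\xi}\psi_{\tau}(\xi,0) = 16 \sin(4 \xi)$. The boundary conditions carry over: $u(0,\tau) = u(\pi,\tau) = 0$.
Solve for $u$:
  Using separation of variables $u = X(\xi)T(\tau)$:
  Eigenfunctions: $\sin(n\xi)$, $n = 1, 2, 3, \ldots$
  General solution: $u(\xi, \tau) = \sum [A_n \cos(2n \tau) + B_n \sin(2n \tau)] \sin(n\xi)$
  From $u(\xi,0) = 2 \sin(\xi) - \sin(3 \xi)$: $A_1=2, A_3=-1$. From $u_{\tau}(\xi,0) = 16 \sin(4 \xi)$, using $u_{\tau}(\xi,0) = \sum \omega_n B_n \sin(n\xi)$ with $\omega_n = 2n$: $B_4 = 16/8 = 2$.
Hence $u(\xi,\tau) = 2 \sin(\xi) \cos(2 \tau) - \sin(3 \xi) \cos(6 \tau) + 2 \sin(4 \xi) \sin(8 \tau)$.
Transform back: $\psi(\xi,\tau) = e^{-2\xi}u(\xi,\tau)$.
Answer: $\psi(\xi, \tau) = 2 e^{-2 \xi} \sin(8 \tau) \sin(4 \xi) + 2 e^{-2 \xi} \sin(\xi) \cos(2 \tau) -  e^{-2 \xi} \sin(3 \xi) \cos(6 \tau)$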